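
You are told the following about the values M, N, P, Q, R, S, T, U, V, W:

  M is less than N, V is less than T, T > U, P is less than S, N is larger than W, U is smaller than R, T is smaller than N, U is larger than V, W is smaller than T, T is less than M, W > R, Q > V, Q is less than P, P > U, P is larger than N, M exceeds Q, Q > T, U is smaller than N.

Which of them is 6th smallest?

The consecutive relations fix a unique order: V < U < R < W < T < Q < M < N < P < S.
The 6th smallest is Q.

Q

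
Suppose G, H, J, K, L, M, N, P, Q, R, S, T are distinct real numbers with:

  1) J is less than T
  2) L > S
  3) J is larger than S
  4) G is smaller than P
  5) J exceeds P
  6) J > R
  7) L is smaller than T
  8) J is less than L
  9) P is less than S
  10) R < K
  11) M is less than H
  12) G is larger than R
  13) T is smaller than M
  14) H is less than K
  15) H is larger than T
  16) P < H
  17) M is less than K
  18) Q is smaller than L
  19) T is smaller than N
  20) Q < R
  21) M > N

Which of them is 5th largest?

Chaining the given pairs: Q < R < G < P < S < J < L < T < N < M < H < K.
Counting 5 from the largest end gives T.

T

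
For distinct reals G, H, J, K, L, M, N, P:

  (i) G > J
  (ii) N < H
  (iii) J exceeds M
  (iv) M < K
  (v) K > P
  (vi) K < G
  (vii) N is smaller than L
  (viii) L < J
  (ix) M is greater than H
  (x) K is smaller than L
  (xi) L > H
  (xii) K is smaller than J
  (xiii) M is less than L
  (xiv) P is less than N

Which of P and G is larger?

P < N and N < H give P < H.
Then H < M extends the chain to M.
Then M < K extends the chain to K.
With K < J: P < N < H < M < K < J.
With J < G: P < N < H < M < K < J < G.
So P < G; G is the larger of the two.

G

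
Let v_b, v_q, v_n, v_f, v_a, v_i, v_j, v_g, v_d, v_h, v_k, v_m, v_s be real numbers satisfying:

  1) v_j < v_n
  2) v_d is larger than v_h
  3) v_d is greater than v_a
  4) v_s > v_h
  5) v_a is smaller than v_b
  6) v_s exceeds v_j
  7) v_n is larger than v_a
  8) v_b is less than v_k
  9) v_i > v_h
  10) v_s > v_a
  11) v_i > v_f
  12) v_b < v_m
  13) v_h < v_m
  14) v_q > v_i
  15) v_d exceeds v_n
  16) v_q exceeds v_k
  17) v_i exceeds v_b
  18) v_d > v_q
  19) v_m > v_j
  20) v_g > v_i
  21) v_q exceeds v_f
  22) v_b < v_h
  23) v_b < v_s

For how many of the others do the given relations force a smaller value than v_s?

From v_s the given relations immediately reach v_a, v_b, v_h, v_j.
Nothing else is reachable below v_s; 4 in all.

4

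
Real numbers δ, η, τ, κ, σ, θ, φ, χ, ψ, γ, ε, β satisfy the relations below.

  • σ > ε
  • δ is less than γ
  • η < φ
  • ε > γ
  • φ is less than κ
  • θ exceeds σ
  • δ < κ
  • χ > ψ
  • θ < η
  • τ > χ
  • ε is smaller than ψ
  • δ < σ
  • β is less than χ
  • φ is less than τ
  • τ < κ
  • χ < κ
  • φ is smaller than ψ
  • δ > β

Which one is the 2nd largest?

Piecing the relations together gives one ordering: β < δ < γ < ε < σ < θ < η < φ < ψ < χ < τ < κ.
Counting 2 from the largest end gives τ.

τ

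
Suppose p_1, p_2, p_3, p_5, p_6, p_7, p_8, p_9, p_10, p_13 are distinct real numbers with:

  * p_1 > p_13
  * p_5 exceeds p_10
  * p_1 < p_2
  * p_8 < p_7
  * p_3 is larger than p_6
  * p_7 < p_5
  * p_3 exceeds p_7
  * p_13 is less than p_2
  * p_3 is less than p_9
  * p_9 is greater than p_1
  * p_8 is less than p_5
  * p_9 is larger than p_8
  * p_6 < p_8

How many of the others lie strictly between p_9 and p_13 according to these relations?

Chaining upward from p_13 reaches: p_1, p_2.
Chaining downward from p_9 reaches: p_6, p_8, p_7, p_1, p_3.
Strictly between p_13 and p_9 are those in both lists: p_1 — 1 element.

1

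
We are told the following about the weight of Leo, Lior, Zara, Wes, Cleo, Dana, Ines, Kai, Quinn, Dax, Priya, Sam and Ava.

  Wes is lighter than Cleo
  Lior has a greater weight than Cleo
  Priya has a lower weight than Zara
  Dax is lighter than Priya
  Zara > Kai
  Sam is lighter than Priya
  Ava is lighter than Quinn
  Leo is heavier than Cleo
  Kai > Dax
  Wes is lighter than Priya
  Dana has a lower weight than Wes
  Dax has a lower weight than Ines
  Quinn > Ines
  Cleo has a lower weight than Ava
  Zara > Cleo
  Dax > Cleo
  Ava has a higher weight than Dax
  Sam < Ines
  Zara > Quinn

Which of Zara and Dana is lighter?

Following the relations from Dana: Dana < Wes < Cleo < Dax < Priya < Zara.
So Dana < Zara; Dana is the lighter of the two.

Dana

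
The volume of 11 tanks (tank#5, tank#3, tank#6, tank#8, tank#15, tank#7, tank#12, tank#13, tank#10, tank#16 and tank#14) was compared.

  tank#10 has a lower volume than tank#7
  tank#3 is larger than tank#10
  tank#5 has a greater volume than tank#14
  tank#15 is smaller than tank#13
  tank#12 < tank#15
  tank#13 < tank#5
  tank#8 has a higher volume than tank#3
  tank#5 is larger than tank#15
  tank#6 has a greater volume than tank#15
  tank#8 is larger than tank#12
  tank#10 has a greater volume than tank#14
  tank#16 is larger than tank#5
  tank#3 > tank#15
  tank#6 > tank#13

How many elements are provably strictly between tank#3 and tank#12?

1

The relations place tank#12 below tank#3. An element lies strictly between them when it is forced above tank#12 and also forced below tank#3.
Above tank#12: {tank#15, tank#13, tank#6, tank#5, tank#16, tank#8}. Below tank#3: {tank#14, tank#15, tank#10}.
Intersection: {tank#15} — 1.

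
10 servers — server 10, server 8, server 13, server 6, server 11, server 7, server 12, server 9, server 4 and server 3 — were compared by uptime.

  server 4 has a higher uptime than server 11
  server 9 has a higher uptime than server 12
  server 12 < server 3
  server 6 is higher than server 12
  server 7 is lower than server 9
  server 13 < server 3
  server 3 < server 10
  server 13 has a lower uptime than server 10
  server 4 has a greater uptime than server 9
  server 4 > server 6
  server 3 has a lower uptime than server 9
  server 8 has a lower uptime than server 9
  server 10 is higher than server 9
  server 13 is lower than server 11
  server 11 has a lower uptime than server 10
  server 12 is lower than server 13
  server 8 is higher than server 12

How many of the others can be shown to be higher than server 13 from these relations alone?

5

Directly above server 13: server 11, server 3, server 10.
One step further: server 9, server 4 (5 so far).
No other element is forced above server 13 by the given relations, so the count is 5.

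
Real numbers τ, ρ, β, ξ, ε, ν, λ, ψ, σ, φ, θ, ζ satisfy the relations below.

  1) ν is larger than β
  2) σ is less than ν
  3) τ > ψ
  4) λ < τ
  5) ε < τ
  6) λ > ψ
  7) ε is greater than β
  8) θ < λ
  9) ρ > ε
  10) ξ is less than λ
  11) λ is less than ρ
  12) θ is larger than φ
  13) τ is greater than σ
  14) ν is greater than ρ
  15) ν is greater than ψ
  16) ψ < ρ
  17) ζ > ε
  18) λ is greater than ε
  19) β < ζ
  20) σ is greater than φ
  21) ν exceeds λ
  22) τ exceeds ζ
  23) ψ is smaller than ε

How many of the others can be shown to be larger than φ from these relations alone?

6

From φ the given relations immediately reach θ, σ.
From those, λ, τ, ν — 5 in total.
From those, ρ — 6 in total.
Nothing else is reachable above φ; 6 in all.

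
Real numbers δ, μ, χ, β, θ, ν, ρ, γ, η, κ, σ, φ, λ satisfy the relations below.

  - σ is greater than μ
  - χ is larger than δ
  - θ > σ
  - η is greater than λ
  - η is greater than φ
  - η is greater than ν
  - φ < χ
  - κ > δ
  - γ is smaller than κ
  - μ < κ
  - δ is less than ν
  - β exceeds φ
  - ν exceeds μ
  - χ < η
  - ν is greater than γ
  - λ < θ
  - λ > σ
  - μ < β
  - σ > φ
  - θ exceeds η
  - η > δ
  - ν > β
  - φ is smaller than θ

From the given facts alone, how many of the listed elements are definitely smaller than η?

From η the given relations immediately reach δ, φ, χ, ν, λ.
From those, μ, γ, β, σ — 9 in total.
Nothing else is reachable below η; 9 in all.

9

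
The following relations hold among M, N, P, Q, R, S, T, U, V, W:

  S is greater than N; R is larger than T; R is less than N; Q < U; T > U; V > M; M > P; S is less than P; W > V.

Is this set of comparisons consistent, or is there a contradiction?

consistent

The single ordering Q < U < T < R < N < S < P < M < V < W satisfies every listed relation, so no contradiction arises.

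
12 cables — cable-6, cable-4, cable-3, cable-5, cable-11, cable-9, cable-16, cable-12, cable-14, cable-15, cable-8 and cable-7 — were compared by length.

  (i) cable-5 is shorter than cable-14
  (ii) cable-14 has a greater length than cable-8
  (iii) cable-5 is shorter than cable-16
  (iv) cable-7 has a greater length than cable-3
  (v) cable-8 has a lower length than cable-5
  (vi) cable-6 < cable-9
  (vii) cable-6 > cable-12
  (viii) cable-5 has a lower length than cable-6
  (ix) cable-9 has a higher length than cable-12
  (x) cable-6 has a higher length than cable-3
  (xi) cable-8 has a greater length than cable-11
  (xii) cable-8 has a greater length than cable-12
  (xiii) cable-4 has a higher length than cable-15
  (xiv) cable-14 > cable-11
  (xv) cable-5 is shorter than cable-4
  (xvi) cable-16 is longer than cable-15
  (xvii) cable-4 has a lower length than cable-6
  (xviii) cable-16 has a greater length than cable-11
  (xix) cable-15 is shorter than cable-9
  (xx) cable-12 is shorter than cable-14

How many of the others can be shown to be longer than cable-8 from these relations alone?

Directly above cable-8: cable-5, cable-14.
One step further: cable-4, cable-6, cable-16 (5 so far).
One step further: cable-9 (6 so far).
No other element is forced above cable-8 by the given relations, so the count is 6.

6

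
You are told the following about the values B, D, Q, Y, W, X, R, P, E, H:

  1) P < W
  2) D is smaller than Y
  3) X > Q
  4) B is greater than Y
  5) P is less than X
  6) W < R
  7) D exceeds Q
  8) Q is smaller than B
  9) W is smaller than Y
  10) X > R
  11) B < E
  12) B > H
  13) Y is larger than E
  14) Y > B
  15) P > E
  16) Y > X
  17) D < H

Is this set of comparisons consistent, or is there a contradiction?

We have Y < B stated directly, yet also B < E < P < W < R < X < Y by chaining the others — so B < Y. Contradiction.

inconsistent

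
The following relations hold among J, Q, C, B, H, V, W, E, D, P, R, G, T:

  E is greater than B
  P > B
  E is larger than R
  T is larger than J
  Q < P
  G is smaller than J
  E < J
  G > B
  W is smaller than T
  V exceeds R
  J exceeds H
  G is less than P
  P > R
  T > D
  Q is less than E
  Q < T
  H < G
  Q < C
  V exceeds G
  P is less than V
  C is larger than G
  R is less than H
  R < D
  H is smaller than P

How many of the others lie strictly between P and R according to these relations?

Chaining upward from R reaches: E, H, G, D, J, V, T, C.
Chaining downward from P reaches: B, Q, H, G.
Strictly between R and P are those in both lists: H, G — 2 elements.

2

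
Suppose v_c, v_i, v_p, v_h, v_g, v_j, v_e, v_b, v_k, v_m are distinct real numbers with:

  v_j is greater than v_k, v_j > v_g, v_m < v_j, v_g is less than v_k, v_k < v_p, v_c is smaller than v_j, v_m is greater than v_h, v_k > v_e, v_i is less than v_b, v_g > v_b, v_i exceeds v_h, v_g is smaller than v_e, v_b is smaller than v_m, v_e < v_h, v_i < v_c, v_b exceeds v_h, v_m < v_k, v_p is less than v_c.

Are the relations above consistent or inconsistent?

We have v_b < v_g stated directly, yet also v_g < v_e < v_h < v_i < v_b by chaining the others — so v_g < v_b. Contradiction.

inconsistent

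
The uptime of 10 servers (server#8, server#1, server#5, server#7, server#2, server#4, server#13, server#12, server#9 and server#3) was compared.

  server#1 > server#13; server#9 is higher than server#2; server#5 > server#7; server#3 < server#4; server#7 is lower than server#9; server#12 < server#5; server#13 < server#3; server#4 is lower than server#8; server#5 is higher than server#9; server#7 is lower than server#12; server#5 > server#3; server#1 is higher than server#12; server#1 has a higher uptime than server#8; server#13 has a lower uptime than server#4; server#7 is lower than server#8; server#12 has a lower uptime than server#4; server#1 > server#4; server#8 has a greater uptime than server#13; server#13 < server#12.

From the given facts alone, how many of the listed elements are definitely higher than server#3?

4

The elements the relations force above server#3 are server#4, server#8, server#5, server#1 — no chain reaches any other.
That is 4.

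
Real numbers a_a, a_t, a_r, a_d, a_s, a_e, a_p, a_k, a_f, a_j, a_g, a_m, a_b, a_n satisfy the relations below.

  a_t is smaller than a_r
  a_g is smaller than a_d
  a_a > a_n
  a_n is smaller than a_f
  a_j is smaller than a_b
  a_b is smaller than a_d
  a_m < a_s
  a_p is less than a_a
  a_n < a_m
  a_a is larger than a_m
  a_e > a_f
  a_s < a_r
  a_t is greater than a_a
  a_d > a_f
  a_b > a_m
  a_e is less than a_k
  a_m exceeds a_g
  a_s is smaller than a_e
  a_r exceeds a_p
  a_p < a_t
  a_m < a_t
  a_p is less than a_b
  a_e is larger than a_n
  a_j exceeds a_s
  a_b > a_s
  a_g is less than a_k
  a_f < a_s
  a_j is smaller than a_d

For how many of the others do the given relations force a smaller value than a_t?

The elements the relations force below a_t are a_n, a_p, a_g, a_m, a_a — no chain reaches any other.
That is 5.

5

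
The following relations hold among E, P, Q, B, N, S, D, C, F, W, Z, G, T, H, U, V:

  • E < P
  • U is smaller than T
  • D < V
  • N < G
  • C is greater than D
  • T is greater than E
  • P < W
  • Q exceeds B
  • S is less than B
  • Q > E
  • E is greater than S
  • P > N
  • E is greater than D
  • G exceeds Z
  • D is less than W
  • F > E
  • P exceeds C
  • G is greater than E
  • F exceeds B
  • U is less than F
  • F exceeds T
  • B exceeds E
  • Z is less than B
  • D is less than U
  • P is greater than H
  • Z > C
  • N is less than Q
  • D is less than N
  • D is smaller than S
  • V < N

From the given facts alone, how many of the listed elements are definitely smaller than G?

7

Directly below G: Z, E, N.
One step further: D, C, V, S (7 so far).
Nothing else is reachable below G; 7 in all.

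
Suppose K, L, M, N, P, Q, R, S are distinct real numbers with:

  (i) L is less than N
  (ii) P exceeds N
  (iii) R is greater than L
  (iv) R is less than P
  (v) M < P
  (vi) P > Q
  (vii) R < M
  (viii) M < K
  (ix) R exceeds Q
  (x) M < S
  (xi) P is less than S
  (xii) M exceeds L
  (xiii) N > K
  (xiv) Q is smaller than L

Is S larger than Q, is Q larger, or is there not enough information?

S

Following the relations from Q: Q < L < R < M < K < N < P < S.
So S is larger.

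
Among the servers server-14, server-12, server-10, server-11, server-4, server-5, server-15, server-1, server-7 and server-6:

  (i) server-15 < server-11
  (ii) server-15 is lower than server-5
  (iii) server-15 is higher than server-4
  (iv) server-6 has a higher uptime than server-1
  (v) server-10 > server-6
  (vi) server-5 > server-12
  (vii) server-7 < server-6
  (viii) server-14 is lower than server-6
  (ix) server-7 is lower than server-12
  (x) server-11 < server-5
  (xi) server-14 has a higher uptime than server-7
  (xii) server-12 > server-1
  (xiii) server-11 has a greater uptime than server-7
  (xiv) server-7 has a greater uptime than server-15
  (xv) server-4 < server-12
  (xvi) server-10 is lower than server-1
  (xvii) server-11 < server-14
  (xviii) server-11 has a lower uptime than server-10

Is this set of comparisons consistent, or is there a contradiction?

inconsistent

We have server-1 < server-6 stated directly, yet also server-6 < server-10 < server-1 by chaining the others — so server-6 < server-1. Contradiction.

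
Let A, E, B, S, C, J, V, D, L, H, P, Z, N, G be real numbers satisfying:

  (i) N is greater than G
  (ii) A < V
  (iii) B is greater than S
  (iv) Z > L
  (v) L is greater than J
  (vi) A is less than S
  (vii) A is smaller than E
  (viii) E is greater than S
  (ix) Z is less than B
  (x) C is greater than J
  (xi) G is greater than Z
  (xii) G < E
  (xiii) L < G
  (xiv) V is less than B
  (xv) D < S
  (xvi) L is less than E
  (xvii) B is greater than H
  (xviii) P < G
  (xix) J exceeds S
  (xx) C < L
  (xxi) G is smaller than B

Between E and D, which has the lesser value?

The relevant relations are D < S; S < J; J < C; C < L; L < Z; Z < G; G < E.
Chaining these gives D < S < J < C < L < Z < G < E.
So D < E; D is the smaller of the two.

D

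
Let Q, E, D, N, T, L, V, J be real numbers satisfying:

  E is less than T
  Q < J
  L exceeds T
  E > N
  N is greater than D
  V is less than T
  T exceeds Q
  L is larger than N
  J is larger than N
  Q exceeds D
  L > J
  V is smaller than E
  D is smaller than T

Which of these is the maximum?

Chaining downward from L: directly below it, N, J, T; then D, Q, V, E.
That covers every other element, and nothing is given above L, so L is the maximum.

L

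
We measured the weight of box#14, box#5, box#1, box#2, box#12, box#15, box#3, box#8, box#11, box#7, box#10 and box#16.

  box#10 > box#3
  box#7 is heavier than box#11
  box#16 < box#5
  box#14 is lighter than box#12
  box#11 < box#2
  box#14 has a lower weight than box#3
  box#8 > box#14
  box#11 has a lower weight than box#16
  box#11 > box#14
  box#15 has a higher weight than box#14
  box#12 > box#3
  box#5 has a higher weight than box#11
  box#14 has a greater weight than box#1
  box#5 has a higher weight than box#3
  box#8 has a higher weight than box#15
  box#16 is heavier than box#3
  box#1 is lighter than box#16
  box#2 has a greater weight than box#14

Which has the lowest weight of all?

box#1

box#14 is not least since box#1 < box#14; box#15 is not least since box#14 < box#15; box#3 is not least since box#14 < box#3; box#11 is not least since box#14 < box#11; box#8 is not least since box#14 < box#8; box#16 is not least since box#11 < box#16; box#12 is not least since box#3 < box#12; box#10 is not least since box#3 < box#10; box#7 is not least since box#11 < box#7; box#5 is not least since box#11 < box#5; box#2 is not least since box#14 < box#2.
Only box#1 has nothing below it, so box#1 is the lowest weight.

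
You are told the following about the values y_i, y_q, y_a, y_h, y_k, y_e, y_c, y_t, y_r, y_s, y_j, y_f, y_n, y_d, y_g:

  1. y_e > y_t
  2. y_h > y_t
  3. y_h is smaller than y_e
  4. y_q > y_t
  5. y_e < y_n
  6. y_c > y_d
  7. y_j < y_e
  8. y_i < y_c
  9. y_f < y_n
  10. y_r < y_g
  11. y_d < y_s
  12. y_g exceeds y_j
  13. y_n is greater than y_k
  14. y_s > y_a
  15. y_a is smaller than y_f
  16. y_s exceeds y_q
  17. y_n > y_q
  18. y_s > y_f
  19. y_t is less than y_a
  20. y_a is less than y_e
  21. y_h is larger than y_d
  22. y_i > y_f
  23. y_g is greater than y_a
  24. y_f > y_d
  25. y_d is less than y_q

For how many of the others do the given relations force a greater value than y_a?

Directly above y_a: y_g, y_f, y_s, y_e.
One step further: y_i, y_n (6 so far).
One step further: y_c (7 so far).
Nothing else is reachable above y_a; 7 in all.

7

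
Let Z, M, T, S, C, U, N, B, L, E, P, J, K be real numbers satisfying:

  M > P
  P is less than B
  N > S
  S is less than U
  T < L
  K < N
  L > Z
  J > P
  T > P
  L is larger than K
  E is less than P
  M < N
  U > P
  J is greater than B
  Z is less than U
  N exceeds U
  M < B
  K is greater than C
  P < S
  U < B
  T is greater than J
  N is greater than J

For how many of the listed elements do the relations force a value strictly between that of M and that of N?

2

The relations place M below N. An element lies strictly between them when it is forced above M and also forced below N.
Above M: {B, J, T, L}. Below N: {E, Z, C, K, P, S, U, B, J}.
Intersection: {B, J} — 2.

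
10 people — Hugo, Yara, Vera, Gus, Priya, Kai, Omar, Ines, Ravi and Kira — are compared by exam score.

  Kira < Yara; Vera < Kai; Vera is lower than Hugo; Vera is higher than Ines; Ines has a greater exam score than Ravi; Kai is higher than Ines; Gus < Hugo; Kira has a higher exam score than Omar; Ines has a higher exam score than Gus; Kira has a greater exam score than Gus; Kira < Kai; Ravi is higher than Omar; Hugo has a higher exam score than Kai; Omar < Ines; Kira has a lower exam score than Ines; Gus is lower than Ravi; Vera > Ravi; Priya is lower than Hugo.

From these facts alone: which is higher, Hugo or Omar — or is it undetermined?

Hugo

Omar < Kira and Kira < Ines give Omar < Ines.
Then Ines < Vera extends the chain to Vera.
Then Vera < Hugo extends the chain to Hugo.
So Hugo is higher.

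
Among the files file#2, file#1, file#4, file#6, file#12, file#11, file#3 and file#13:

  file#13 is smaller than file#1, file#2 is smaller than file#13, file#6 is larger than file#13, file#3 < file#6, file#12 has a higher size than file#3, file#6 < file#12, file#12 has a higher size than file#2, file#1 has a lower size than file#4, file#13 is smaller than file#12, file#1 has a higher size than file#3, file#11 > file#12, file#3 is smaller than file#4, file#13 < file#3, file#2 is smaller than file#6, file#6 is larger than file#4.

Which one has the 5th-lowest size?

Piecing the relations together gives one ordering: file#2 < file#13 < file#3 < file#1 < file#4 < file#6 < file#12 < file#11.
Counting 5 from the smallest end gives file#4.

file#4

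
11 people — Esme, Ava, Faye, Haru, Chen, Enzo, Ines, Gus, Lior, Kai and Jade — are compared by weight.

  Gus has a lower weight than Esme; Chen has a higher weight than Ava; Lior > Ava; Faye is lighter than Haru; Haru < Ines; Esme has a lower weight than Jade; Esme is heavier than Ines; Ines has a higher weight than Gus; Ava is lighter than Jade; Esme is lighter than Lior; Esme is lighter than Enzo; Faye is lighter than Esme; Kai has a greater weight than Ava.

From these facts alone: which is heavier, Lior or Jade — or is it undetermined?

undetermined

Following every chain through Jade: below Jade we get Faye, Gus, Ava, Haru, Ines, Esme.
Lior is not reached, and no chain runs the other way from Lior to Jade.
So the given relations leave the order of Jade and Lior undetermined.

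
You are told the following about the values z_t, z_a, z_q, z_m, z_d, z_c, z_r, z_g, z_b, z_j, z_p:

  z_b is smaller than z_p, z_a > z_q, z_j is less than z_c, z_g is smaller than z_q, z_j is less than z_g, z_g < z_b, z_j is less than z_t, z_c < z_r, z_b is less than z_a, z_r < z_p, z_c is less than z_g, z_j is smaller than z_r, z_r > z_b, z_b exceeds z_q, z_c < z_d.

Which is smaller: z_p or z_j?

z_j

The relevant relations are z_j < z_c; z_c < z_g; z_g < z_b; z_b < z_r; z_r < z_p.
Together: z_j < z_c < z_g < z_b < z_r < z_p.
So z_j < z_p; z_j is the smaller of the two.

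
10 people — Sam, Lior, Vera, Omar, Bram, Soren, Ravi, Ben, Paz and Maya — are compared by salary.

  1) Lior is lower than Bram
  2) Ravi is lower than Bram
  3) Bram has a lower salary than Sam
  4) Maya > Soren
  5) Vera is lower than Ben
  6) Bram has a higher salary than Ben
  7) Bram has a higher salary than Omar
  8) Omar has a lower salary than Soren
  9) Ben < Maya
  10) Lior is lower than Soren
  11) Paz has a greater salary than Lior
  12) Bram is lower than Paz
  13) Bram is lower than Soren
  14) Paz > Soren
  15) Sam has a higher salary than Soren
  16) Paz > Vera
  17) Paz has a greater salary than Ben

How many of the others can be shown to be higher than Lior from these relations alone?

From Lior the given relations immediately reach Bram, Soren, Paz.
From those, Maya, Sam — 5 in total.
Nothing else is reachable above Lior; 5 in all.

5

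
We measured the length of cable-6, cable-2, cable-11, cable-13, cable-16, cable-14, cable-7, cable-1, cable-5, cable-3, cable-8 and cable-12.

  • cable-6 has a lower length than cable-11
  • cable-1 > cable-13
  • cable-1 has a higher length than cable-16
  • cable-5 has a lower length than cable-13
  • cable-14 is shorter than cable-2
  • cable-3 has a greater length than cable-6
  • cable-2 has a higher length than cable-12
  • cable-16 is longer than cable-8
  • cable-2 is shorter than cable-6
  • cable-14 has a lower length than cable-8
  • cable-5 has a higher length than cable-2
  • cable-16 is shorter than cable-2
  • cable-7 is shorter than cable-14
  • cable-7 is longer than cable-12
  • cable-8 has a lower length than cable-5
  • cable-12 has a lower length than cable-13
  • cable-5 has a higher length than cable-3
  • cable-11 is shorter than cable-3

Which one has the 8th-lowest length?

The consecutive relations fix a unique order: cable-12 < cable-7 < cable-14 < cable-8 < cable-16 < cable-2 < cable-6 < cable-11 < cable-3 < cable-5 < cable-13 < cable-1.
The 8th smallest is cable-11.

cable-11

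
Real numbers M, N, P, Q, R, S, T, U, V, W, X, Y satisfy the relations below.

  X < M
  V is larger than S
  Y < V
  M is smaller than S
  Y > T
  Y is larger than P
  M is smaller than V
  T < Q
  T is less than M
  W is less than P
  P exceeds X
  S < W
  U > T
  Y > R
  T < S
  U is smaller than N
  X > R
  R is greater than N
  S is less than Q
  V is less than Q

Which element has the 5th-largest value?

W

Chaining the given pairs: T < U < N < R < X < M < S < W < P < Y < V < Q.
The 5th largest is W.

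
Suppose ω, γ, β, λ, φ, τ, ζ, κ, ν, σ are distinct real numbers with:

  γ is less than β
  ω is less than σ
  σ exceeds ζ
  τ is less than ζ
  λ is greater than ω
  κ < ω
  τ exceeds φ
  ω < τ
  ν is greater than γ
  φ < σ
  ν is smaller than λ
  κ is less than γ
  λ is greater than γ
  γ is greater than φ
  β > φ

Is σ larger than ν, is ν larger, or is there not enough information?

Following every chain through ν: above ν we get λ; below ν we get κ, φ, γ.
σ is not reached, and no chain runs the other way from σ to ν.
So the given relations leave the order of ν and σ undetermined.

undetermined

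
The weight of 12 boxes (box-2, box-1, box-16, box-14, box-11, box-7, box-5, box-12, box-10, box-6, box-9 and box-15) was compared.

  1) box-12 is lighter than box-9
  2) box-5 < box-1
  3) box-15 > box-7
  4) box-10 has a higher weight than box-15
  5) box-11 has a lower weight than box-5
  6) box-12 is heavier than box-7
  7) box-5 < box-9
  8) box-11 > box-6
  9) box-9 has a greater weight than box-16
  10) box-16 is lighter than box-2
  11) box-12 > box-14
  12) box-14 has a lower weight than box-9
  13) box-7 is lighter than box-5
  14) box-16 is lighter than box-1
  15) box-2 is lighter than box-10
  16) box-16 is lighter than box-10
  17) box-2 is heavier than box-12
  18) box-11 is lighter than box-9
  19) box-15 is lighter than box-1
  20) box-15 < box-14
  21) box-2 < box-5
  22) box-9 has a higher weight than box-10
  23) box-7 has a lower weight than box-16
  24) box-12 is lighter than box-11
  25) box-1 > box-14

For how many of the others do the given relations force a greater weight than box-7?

10

From box-7 the given relations immediately reach box-16, box-15, box-12, box-5.
From those, box-14, box-2, box-11, box-10, box-1, box-9 — 10 in total.
Nothing else is reachable above box-7; 10 in all.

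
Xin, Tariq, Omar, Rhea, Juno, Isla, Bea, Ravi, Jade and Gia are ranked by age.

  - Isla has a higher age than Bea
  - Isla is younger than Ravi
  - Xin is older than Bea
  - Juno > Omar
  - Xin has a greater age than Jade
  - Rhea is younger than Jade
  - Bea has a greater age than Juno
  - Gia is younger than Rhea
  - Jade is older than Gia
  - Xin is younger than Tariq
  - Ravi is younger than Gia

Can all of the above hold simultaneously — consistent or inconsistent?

Every relation is compatible with Omar < Juno < Bea < Isla < Ravi < Gia < Rhea < Jade < Xin < Tariq; the set is consistent.

consistent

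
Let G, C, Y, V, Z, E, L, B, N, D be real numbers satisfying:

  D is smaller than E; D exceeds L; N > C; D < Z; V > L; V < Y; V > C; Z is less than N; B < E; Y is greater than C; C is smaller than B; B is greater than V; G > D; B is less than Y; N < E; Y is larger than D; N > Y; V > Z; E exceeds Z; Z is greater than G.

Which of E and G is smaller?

G

Link the given pairs in sequence: G < Z; Z < V; V < B; B < Y; Y < N; N < E.
Chaining these gives G < Z < V < B < Y < N < E.
So G < E; G is the smaller of the two.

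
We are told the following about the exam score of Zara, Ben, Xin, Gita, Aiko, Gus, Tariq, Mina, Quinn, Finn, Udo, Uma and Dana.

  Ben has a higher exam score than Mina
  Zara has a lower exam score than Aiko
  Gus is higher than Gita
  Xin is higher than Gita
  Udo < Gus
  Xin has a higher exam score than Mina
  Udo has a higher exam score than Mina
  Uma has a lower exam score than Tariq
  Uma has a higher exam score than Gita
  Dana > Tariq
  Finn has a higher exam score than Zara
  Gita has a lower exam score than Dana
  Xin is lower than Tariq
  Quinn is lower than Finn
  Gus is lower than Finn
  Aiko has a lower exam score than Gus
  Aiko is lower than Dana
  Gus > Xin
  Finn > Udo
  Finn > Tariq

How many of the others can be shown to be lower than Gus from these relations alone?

From Gus the given relations immediately reach Udo, Gita, Xin, Aiko.
From those, Mina, Zara — 6 in total.
Nothing else is reachable below Gus; 6 in all.

6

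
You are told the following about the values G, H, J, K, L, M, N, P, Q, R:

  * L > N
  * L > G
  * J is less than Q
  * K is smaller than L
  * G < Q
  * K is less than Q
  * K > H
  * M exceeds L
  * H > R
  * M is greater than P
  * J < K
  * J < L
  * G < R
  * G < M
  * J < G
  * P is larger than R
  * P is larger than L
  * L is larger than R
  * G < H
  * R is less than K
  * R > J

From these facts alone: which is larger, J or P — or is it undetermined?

P

J < G and G < R give J < R.
Then R < H extends the chain to H.
Then H < K extends the chain to K.
With K < L: J < G < R < H < K < L.
With L < P: J < G < R < H < K < L < P.
So P is larger.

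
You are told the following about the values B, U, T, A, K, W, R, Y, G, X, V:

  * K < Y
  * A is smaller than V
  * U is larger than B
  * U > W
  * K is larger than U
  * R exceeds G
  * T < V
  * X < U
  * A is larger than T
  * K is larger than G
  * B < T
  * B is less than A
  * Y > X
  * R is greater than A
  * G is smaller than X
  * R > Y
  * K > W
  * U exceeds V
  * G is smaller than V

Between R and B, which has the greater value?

B < T and T < A give B < A.
With A < V: B < T < A < V.
Then V < U extends the chain to U.
Then U < K extends the chain to K.
With K < Y: B < T < A < V < U < K < Y.
Then Y < R extends the chain to R.
So B < R; R is the larger of the two.

R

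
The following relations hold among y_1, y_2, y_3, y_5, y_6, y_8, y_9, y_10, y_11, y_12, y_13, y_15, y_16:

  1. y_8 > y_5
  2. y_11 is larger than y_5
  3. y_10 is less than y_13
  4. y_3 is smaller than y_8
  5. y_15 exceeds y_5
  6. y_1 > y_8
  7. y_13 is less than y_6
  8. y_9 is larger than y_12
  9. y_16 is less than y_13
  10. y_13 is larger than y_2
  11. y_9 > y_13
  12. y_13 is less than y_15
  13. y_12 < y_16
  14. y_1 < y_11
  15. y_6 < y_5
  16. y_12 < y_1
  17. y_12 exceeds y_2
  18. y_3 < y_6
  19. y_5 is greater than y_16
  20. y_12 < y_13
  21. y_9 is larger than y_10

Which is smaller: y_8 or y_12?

y_12

Link the given pairs in sequence: y_12 < y_16; y_16 < y_13; y_13 < y_6; y_6 < y_5; y_5 < y_8.
Together: y_12 < y_16 < y_13 < y_6 < y_5 < y_8.
So y_12 < y_8; y_12 is the smaller of the two.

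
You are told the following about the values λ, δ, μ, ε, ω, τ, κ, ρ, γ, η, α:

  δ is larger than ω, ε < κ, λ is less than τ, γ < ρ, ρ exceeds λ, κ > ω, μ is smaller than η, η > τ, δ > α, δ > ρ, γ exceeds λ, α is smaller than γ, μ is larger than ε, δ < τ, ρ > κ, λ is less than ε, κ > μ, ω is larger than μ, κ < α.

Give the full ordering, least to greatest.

The consecutive links are each given: λ < ε; ε < μ; μ < ω; ω < κ; κ < α; α < γ; γ < ρ; ρ < δ; δ < τ; τ < η.

λ < ε < μ < ω < κ < α < γ < ρ < δ < τ < η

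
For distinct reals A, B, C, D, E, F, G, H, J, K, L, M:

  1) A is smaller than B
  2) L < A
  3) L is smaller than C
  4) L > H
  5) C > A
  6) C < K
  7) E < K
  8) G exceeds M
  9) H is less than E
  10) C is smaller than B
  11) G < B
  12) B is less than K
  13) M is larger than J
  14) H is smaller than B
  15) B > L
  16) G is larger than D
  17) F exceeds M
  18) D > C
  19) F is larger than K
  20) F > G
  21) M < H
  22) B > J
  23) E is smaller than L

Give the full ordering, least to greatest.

The consecutive links are each given: J < M; M < H; H < E; E < L; L < A; A < C; C < D; D < G; G < B; B < K; K < F.

J < M < H < E < L < A < C < D < G < B < K < F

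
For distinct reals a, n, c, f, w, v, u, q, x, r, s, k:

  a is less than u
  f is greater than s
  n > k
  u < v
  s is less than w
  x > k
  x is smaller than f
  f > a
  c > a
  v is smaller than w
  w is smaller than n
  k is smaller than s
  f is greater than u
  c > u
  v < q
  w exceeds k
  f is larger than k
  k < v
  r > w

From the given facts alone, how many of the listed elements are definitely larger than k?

The elements the relations force above k are s, v, w, x, r, f, n, q — no chain reaches any other.
That is 8.

8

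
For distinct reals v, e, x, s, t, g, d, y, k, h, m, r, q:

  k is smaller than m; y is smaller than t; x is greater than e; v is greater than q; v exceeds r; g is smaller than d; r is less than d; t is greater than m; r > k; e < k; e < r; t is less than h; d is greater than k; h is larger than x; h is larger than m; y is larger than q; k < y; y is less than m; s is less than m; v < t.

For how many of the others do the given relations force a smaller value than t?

Directly below t: v, y, m.
One step further: k, r, s, q (7 so far).
One step further: e (8 so far).
No other element is forced below t by the given relations, so the count is 8.

8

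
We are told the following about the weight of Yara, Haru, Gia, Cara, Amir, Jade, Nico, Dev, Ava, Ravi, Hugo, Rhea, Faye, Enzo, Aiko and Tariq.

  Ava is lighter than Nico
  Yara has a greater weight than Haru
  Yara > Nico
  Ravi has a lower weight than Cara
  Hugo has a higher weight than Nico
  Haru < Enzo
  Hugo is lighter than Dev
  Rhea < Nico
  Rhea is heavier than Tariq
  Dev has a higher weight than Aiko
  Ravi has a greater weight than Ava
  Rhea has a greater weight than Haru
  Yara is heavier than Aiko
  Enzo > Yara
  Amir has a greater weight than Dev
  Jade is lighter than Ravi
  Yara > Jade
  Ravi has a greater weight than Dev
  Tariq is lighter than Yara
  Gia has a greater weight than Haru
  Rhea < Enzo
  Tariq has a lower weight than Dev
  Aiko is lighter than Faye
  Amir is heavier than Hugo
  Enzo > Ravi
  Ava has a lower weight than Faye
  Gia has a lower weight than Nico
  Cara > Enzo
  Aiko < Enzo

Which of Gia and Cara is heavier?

Link the given pairs in sequence: Gia < Nico; Nico < Hugo; Hugo < Dev; Dev < Ravi; Ravi < Enzo; Enzo < Cara.
Chaining these gives Gia < Nico < Hugo < Dev < Ravi < Enzo < Cara.
So Gia < Cara; Cara is the heavier of the two.

Cara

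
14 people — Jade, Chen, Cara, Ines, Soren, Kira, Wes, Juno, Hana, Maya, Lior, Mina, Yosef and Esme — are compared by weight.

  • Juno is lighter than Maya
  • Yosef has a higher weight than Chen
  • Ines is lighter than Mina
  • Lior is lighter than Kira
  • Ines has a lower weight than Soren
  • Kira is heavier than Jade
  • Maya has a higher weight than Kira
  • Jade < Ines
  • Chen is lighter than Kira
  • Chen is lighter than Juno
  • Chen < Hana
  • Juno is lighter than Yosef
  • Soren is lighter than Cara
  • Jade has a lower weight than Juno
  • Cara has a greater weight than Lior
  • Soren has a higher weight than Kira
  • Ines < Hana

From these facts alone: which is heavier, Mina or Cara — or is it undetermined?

undetermined

Following every chain through Mina: below Mina we get Jade, Ines.
Cara is not reached, and no chain runs the other way from Cara to Mina.
So the given relations leave the order of Mina and Cara undetermined.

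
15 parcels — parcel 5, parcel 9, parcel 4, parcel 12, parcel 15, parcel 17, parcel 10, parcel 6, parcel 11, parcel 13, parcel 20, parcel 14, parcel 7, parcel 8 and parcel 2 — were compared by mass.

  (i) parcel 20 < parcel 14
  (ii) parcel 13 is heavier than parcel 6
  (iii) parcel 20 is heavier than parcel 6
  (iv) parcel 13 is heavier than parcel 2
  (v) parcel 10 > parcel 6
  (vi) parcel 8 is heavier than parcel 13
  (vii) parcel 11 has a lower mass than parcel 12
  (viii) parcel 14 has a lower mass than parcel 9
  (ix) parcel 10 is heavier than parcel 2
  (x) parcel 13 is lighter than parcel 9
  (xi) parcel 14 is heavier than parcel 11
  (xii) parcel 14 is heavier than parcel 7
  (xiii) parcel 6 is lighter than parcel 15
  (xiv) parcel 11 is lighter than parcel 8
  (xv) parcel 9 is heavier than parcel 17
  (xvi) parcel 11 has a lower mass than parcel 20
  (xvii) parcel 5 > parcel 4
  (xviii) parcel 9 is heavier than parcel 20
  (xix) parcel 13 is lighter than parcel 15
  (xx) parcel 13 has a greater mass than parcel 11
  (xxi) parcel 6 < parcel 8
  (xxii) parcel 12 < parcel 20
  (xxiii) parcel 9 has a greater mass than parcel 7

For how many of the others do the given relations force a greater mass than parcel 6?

Directly above parcel 6: parcel 10, parcel 20, parcel 13, parcel 15, parcel 8.
One step further: parcel 14, parcel 9 (7 so far).
No other element is forced above parcel 6 by the given relations, so the count is 7.

7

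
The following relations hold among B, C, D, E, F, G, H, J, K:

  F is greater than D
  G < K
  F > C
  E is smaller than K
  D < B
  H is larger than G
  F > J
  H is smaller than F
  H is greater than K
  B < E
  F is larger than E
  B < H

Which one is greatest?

D is not greatest since D < B; C is not greatest since C < F; J is not greatest since J < F; G is not greatest since G < H; B is not greatest since B < E; E is not greatest since E < F; K is not greatest since K < H; H is not greatest since H < F.
Only F has nothing above it, so F is the greatest.

F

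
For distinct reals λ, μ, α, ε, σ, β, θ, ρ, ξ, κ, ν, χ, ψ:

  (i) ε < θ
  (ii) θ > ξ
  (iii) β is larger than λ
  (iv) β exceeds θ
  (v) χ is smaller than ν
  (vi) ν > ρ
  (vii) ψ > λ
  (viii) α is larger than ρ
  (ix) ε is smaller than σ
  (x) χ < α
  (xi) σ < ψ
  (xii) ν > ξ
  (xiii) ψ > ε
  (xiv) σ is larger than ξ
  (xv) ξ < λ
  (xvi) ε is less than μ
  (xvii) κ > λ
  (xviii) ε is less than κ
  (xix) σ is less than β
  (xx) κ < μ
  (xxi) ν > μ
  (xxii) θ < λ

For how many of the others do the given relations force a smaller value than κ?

4

Directly below κ: ε, λ.
One step further: ξ, θ (4 so far).
Nothing else is reachable below κ; 4 in all.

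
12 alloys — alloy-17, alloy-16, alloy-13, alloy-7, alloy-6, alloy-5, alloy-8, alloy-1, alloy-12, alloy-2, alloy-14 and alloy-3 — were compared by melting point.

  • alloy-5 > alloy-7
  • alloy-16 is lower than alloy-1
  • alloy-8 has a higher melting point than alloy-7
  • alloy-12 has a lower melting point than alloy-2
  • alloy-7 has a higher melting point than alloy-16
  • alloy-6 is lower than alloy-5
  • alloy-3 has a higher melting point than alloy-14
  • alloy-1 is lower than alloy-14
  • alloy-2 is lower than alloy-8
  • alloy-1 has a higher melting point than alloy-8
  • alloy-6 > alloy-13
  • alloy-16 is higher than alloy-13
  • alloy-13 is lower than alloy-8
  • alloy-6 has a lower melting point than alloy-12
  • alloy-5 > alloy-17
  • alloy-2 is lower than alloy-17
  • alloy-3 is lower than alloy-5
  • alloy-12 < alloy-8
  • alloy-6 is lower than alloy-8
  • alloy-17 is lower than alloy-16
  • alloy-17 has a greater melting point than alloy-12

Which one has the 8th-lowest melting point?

The consecutive relations fix a unique order: alloy-13 < alloy-6 < alloy-12 < alloy-2 < alloy-17 < alloy-16 < alloy-7 < alloy-8 < alloy-1 < alloy-14 < alloy-3 < alloy-5.
Counting 8 from the smallest end gives alloy-8.

alloy-8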